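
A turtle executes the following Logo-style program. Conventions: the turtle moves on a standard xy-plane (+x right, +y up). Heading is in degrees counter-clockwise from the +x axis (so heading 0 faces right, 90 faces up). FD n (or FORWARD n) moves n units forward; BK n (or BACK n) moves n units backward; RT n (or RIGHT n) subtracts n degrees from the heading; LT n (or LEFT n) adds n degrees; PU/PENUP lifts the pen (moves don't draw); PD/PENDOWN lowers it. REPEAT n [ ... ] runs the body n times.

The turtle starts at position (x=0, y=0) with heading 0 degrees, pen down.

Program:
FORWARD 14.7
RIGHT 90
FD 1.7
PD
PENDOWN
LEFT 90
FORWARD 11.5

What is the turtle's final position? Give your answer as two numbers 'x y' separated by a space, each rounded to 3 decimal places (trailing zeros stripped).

Executing turtle program step by step:
Start: pos=(0,0), heading=0, pen down
FD 14.7: (0,0) -> (14.7,0) [heading=0, draw]
RT 90: heading 0 -> 270
FD 1.7: (14.7,0) -> (14.7,-1.7) [heading=270, draw]
PD: pen down
PD: pen down
LT 90: heading 270 -> 0
FD 11.5: (14.7,-1.7) -> (26.2,-1.7) [heading=0, draw]
Final: pos=(26.2,-1.7), heading=0, 3 segment(s) drawn

Answer: 26.2 -1.7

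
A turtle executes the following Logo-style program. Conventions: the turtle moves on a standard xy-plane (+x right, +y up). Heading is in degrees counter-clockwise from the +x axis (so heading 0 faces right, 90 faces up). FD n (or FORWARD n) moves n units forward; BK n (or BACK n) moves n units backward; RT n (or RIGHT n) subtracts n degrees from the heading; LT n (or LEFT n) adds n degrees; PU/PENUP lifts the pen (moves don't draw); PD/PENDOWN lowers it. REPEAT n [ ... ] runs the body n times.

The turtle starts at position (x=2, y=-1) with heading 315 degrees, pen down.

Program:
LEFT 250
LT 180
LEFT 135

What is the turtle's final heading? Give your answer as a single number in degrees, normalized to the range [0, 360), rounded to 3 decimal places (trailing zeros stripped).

Answer: 160

Derivation:
Executing turtle program step by step:
Start: pos=(2,-1), heading=315, pen down
LT 250: heading 315 -> 205
LT 180: heading 205 -> 25
LT 135: heading 25 -> 160
Final: pos=(2,-1), heading=160, 0 segment(s) drawn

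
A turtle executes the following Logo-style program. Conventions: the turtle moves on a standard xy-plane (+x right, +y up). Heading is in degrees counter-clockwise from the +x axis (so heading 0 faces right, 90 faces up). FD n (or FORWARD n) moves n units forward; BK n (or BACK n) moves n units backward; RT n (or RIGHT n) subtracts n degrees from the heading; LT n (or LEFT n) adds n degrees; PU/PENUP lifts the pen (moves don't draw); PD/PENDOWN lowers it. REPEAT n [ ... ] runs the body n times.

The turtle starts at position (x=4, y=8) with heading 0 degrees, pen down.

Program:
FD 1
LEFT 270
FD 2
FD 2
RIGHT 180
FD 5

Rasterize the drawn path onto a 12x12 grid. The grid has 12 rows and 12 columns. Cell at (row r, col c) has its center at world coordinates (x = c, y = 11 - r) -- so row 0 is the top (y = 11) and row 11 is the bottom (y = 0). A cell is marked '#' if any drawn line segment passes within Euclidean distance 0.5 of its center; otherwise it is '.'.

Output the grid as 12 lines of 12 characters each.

Segment 0: (4,8) -> (5,8)
Segment 1: (5,8) -> (5,6)
Segment 2: (5,6) -> (5,4)
Segment 3: (5,4) -> (5,9)

Answer: ............
............
.....#......
....##......
.....#......
.....#......
.....#......
.....#......
............
............
............
............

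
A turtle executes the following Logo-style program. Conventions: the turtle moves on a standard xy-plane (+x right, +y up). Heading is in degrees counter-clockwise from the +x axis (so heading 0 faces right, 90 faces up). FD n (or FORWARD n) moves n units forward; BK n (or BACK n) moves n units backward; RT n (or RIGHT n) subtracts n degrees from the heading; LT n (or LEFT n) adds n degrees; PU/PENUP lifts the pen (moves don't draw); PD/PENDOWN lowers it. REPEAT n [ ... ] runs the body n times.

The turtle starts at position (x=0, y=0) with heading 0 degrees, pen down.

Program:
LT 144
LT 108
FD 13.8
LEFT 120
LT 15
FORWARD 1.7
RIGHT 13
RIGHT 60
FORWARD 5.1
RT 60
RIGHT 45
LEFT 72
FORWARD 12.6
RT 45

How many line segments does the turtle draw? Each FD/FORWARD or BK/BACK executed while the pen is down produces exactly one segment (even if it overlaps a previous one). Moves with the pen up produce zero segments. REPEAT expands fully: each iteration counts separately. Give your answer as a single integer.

Answer: 4

Derivation:
Executing turtle program step by step:
Start: pos=(0,0), heading=0, pen down
LT 144: heading 0 -> 144
LT 108: heading 144 -> 252
FD 13.8: (0,0) -> (-4.264,-13.125) [heading=252, draw]
LT 120: heading 252 -> 12
LT 15: heading 12 -> 27
FD 1.7: (-4.264,-13.125) -> (-2.75,-12.353) [heading=27, draw]
RT 13: heading 27 -> 14
RT 60: heading 14 -> 314
FD 5.1: (-2.75,-12.353) -> (0.793,-16.021) [heading=314, draw]
RT 60: heading 314 -> 254
RT 45: heading 254 -> 209
LT 72: heading 209 -> 281
FD 12.6: (0.793,-16.021) -> (3.197,-28.39) [heading=281, draw]
RT 45: heading 281 -> 236
Final: pos=(3.197,-28.39), heading=236, 4 segment(s) drawn
Segments drawn: 4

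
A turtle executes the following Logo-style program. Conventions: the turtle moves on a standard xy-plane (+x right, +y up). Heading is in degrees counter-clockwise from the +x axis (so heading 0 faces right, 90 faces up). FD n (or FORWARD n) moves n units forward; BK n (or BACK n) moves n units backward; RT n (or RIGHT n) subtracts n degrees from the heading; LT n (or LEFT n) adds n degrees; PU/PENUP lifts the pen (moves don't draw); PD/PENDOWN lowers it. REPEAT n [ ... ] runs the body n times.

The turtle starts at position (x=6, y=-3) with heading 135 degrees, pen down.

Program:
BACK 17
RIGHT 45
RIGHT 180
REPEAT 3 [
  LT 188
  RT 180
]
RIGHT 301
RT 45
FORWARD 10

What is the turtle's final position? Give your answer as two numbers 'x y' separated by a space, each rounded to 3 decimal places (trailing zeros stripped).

Answer: 24.177 -22.901

Derivation:
Executing turtle program step by step:
Start: pos=(6,-3), heading=135, pen down
BK 17: (6,-3) -> (18.021,-15.021) [heading=135, draw]
RT 45: heading 135 -> 90
RT 180: heading 90 -> 270
REPEAT 3 [
  -- iteration 1/3 --
  LT 188: heading 270 -> 98
  RT 180: heading 98 -> 278
  -- iteration 2/3 --
  LT 188: heading 278 -> 106
  RT 180: heading 106 -> 286
  -- iteration 3/3 --
  LT 188: heading 286 -> 114
  RT 180: heading 114 -> 294
]
RT 301: heading 294 -> 353
RT 45: heading 353 -> 308
FD 10: (18.021,-15.021) -> (24.177,-22.901) [heading=308, draw]
Final: pos=(24.177,-22.901), heading=308, 2 segment(s) drawn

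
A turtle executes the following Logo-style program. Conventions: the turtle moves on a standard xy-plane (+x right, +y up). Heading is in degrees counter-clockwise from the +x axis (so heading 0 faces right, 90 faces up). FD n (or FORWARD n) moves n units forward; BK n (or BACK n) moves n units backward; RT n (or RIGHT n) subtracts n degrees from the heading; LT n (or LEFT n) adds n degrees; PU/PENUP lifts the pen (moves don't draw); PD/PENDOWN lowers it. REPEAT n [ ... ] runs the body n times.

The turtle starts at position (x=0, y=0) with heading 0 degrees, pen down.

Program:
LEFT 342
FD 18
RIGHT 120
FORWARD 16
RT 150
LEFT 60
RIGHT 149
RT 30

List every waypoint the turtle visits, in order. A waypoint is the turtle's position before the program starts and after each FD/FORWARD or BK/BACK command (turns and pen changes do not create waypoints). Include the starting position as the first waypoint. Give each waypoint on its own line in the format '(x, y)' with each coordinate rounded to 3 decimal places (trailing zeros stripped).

Executing turtle program step by step:
Start: pos=(0,0), heading=0, pen down
LT 342: heading 0 -> 342
FD 18: (0,0) -> (17.119,-5.562) [heading=342, draw]
RT 120: heading 342 -> 222
FD 16: (17.119,-5.562) -> (5.229,-16.268) [heading=222, draw]
RT 150: heading 222 -> 72
LT 60: heading 72 -> 132
RT 149: heading 132 -> 343
RT 30: heading 343 -> 313
Final: pos=(5.229,-16.268), heading=313, 2 segment(s) drawn
Waypoints (3 total):
(0, 0)
(17.119, -5.562)
(5.229, -16.268)

Answer: (0, 0)
(17.119, -5.562)
(5.229, -16.268)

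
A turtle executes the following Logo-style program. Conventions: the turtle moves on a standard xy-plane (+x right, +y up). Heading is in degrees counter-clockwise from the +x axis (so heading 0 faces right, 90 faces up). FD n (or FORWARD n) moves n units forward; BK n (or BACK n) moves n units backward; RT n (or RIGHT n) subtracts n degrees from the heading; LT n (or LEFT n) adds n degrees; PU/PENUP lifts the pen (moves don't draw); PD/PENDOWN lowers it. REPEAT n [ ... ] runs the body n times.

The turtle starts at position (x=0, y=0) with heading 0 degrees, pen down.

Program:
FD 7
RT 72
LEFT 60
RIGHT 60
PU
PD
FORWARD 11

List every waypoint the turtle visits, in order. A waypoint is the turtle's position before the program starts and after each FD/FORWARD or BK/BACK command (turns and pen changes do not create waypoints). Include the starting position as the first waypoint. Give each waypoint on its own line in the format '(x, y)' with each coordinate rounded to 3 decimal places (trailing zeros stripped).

Executing turtle program step by step:
Start: pos=(0,0), heading=0, pen down
FD 7: (0,0) -> (7,0) [heading=0, draw]
RT 72: heading 0 -> 288
LT 60: heading 288 -> 348
RT 60: heading 348 -> 288
PU: pen up
PD: pen down
FD 11: (7,0) -> (10.399,-10.462) [heading=288, draw]
Final: pos=(10.399,-10.462), heading=288, 2 segment(s) drawn
Waypoints (3 total):
(0, 0)
(7, 0)
(10.399, -10.462)

Answer: (0, 0)
(7, 0)
(10.399, -10.462)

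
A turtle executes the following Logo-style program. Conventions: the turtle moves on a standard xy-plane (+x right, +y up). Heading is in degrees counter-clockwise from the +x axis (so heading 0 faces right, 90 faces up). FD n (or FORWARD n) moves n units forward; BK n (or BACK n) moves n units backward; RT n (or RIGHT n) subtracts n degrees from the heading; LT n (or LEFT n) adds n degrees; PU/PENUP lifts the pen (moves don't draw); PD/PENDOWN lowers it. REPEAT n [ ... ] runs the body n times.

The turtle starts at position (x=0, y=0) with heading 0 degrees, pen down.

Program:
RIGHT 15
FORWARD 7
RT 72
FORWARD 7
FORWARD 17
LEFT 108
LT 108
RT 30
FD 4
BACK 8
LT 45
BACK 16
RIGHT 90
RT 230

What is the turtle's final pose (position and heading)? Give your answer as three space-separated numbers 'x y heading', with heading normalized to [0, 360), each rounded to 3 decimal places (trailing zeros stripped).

Answer: 21.588 -39.134 184

Derivation:
Executing turtle program step by step:
Start: pos=(0,0), heading=0, pen down
RT 15: heading 0 -> 345
FD 7: (0,0) -> (6.761,-1.812) [heading=345, draw]
RT 72: heading 345 -> 273
FD 7: (6.761,-1.812) -> (7.128,-8.802) [heading=273, draw]
FD 17: (7.128,-8.802) -> (8.018,-25.779) [heading=273, draw]
LT 108: heading 273 -> 21
LT 108: heading 21 -> 129
RT 30: heading 129 -> 99
FD 4: (8.018,-25.779) -> (7.392,-21.828) [heading=99, draw]
BK 8: (7.392,-21.828) -> (8.643,-29.73) [heading=99, draw]
LT 45: heading 99 -> 144
BK 16: (8.643,-29.73) -> (21.588,-39.134) [heading=144, draw]
RT 90: heading 144 -> 54
RT 230: heading 54 -> 184
Final: pos=(21.588,-39.134), heading=184, 6 segment(s) drawn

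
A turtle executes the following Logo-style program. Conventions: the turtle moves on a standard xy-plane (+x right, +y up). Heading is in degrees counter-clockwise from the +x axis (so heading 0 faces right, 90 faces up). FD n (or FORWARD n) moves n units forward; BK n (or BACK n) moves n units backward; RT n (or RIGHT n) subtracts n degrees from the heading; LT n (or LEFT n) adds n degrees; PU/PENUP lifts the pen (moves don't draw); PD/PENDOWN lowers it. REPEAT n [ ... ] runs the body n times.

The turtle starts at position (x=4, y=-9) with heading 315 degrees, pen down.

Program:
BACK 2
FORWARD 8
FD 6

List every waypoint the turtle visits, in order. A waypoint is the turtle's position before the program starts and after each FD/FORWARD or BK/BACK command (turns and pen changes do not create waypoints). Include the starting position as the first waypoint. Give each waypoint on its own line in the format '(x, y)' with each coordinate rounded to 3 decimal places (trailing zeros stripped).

Executing turtle program step by step:
Start: pos=(4,-9), heading=315, pen down
BK 2: (4,-9) -> (2.586,-7.586) [heading=315, draw]
FD 8: (2.586,-7.586) -> (8.243,-13.243) [heading=315, draw]
FD 6: (8.243,-13.243) -> (12.485,-17.485) [heading=315, draw]
Final: pos=(12.485,-17.485), heading=315, 3 segment(s) drawn
Waypoints (4 total):
(4, -9)
(2.586, -7.586)
(8.243, -13.243)
(12.485, -17.485)

Answer: (4, -9)
(2.586, -7.586)
(8.243, -13.243)
(12.485, -17.485)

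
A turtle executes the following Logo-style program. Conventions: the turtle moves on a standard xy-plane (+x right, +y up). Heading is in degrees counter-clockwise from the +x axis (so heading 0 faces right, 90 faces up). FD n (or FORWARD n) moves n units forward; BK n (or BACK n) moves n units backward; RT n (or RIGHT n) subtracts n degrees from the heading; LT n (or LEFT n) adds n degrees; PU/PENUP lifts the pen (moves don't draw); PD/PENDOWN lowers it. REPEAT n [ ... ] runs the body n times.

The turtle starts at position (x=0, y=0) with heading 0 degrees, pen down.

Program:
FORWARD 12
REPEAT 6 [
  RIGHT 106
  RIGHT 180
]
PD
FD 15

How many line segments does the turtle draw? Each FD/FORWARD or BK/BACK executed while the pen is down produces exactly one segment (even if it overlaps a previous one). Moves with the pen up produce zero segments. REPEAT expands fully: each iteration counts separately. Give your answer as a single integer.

Executing turtle program step by step:
Start: pos=(0,0), heading=0, pen down
FD 12: (0,0) -> (12,0) [heading=0, draw]
REPEAT 6 [
  -- iteration 1/6 --
  RT 106: heading 0 -> 254
  RT 180: heading 254 -> 74
  -- iteration 2/6 --
  RT 106: heading 74 -> 328
  RT 180: heading 328 -> 148
  -- iteration 3/6 --
  RT 106: heading 148 -> 42
  RT 180: heading 42 -> 222
  -- iteration 4/6 --
  RT 106: heading 222 -> 116
  RT 180: heading 116 -> 296
  -- iteration 5/6 --
  RT 106: heading 296 -> 190
  RT 180: heading 190 -> 10
  -- iteration 6/6 --
  RT 106: heading 10 -> 264
  RT 180: heading 264 -> 84
]
PD: pen down
FD 15: (12,0) -> (13.568,14.918) [heading=84, draw]
Final: pos=(13.568,14.918), heading=84, 2 segment(s) drawn
Segments drawn: 2

Answer: 2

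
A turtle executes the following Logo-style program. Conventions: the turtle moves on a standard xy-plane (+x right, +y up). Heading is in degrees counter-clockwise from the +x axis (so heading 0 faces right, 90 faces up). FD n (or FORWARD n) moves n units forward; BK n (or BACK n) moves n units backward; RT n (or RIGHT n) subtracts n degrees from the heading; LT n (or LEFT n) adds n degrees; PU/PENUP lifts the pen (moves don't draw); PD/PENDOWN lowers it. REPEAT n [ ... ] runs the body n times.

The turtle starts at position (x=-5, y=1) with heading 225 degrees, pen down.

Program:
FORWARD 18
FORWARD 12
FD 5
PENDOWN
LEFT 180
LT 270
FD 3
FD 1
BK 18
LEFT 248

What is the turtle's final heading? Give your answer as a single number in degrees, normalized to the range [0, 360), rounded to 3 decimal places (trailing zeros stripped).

Answer: 203

Derivation:
Executing turtle program step by step:
Start: pos=(-5,1), heading=225, pen down
FD 18: (-5,1) -> (-17.728,-11.728) [heading=225, draw]
FD 12: (-17.728,-11.728) -> (-26.213,-20.213) [heading=225, draw]
FD 5: (-26.213,-20.213) -> (-29.749,-23.749) [heading=225, draw]
PD: pen down
LT 180: heading 225 -> 45
LT 270: heading 45 -> 315
FD 3: (-29.749,-23.749) -> (-27.627,-25.87) [heading=315, draw]
FD 1: (-27.627,-25.87) -> (-26.92,-26.577) [heading=315, draw]
BK 18: (-26.92,-26.577) -> (-39.648,-13.849) [heading=315, draw]
LT 248: heading 315 -> 203
Final: pos=(-39.648,-13.849), heading=203, 6 segment(s) drawn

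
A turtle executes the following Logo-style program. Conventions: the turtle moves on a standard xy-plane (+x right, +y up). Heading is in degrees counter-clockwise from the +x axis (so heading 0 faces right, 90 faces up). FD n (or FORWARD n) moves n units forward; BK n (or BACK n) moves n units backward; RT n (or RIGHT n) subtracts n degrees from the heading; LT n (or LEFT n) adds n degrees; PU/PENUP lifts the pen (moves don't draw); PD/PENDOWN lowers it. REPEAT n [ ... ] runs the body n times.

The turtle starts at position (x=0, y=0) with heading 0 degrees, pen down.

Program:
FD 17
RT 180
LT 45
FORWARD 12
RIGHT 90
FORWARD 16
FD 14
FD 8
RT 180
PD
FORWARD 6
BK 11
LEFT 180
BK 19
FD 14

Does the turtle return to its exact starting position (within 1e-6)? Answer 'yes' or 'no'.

Executing turtle program step by step:
Start: pos=(0,0), heading=0, pen down
FD 17: (0,0) -> (17,0) [heading=0, draw]
RT 180: heading 0 -> 180
LT 45: heading 180 -> 225
FD 12: (17,0) -> (8.515,-8.485) [heading=225, draw]
RT 90: heading 225 -> 135
FD 16: (8.515,-8.485) -> (-2.799,2.828) [heading=135, draw]
FD 14: (-2.799,2.828) -> (-12.698,12.728) [heading=135, draw]
FD 8: (-12.698,12.728) -> (-18.355,18.385) [heading=135, draw]
RT 180: heading 135 -> 315
PD: pen down
FD 6: (-18.355,18.385) -> (-14.113,14.142) [heading=315, draw]
BK 11: (-14.113,14.142) -> (-21.891,21.92) [heading=315, draw]
LT 180: heading 315 -> 135
BK 19: (-21.891,21.92) -> (-8.456,8.485) [heading=135, draw]
FD 14: (-8.456,8.485) -> (-18.355,18.385) [heading=135, draw]
Final: pos=(-18.355,18.385), heading=135, 9 segment(s) drawn

Start position: (0, 0)
Final position: (-18.355, 18.385)
Distance = 25.979; >= 1e-6 -> NOT closed

Answer: no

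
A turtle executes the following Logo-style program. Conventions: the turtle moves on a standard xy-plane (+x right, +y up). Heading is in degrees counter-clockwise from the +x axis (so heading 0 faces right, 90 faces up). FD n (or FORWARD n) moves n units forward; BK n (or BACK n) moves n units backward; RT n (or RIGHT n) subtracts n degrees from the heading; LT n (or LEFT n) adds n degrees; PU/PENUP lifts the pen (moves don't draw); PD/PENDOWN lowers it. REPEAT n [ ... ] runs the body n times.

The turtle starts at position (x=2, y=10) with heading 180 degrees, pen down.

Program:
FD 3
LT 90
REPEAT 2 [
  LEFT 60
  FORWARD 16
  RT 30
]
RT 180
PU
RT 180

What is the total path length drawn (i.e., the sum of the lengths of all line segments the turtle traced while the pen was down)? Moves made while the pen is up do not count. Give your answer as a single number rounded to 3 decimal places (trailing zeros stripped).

Executing turtle program step by step:
Start: pos=(2,10), heading=180, pen down
FD 3: (2,10) -> (-1,10) [heading=180, draw]
LT 90: heading 180 -> 270
REPEAT 2 [
  -- iteration 1/2 --
  LT 60: heading 270 -> 330
  FD 16: (-1,10) -> (12.856,2) [heading=330, draw]
  RT 30: heading 330 -> 300
  -- iteration 2/2 --
  LT 60: heading 300 -> 0
  FD 16: (12.856,2) -> (28.856,2) [heading=0, draw]
  RT 30: heading 0 -> 330
]
RT 180: heading 330 -> 150
PU: pen up
RT 180: heading 150 -> 330
Final: pos=(28.856,2), heading=330, 3 segment(s) drawn

Segment lengths:
  seg 1: (2,10) -> (-1,10), length = 3
  seg 2: (-1,10) -> (12.856,2), length = 16
  seg 3: (12.856,2) -> (28.856,2), length = 16
Total = 35

Answer: 35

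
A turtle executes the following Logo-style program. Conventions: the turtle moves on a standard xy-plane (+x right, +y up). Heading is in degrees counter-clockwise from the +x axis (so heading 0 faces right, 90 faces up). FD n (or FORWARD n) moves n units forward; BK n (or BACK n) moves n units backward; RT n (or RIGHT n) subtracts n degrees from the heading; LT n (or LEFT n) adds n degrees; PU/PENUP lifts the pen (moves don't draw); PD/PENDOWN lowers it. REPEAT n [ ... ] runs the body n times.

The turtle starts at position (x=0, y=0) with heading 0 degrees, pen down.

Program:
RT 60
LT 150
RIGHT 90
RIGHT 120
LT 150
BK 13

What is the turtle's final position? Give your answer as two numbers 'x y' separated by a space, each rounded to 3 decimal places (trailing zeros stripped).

Answer: -11.258 -6.5

Derivation:
Executing turtle program step by step:
Start: pos=(0,0), heading=0, pen down
RT 60: heading 0 -> 300
LT 150: heading 300 -> 90
RT 90: heading 90 -> 0
RT 120: heading 0 -> 240
LT 150: heading 240 -> 30
BK 13: (0,0) -> (-11.258,-6.5) [heading=30, draw]
Final: pos=(-11.258,-6.5), heading=30, 1 segment(s) drawn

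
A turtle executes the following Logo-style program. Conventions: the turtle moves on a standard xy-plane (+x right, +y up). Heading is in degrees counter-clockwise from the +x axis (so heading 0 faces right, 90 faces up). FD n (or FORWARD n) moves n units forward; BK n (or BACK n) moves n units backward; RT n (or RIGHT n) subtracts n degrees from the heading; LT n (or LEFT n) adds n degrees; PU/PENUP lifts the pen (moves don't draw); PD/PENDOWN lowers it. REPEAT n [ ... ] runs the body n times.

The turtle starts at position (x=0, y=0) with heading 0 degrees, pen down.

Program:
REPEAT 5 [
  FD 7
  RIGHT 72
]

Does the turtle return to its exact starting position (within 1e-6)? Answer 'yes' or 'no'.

Answer: yes

Derivation:
Executing turtle program step by step:
Start: pos=(0,0), heading=0, pen down
REPEAT 5 [
  -- iteration 1/5 --
  FD 7: (0,0) -> (7,0) [heading=0, draw]
  RT 72: heading 0 -> 288
  -- iteration 2/5 --
  FD 7: (7,0) -> (9.163,-6.657) [heading=288, draw]
  RT 72: heading 288 -> 216
  -- iteration 3/5 --
  FD 7: (9.163,-6.657) -> (3.5,-10.772) [heading=216, draw]
  RT 72: heading 216 -> 144
  -- iteration 4/5 --
  FD 7: (3.5,-10.772) -> (-2.163,-6.657) [heading=144, draw]
  RT 72: heading 144 -> 72
  -- iteration 5/5 --
  FD 7: (-2.163,-6.657) -> (0,0) [heading=72, draw]
  RT 72: heading 72 -> 0
]
Final: pos=(0,0), heading=0, 5 segment(s) drawn

Start position: (0, 0)
Final position: (0, 0)
Distance = 0; < 1e-6 -> CLOSED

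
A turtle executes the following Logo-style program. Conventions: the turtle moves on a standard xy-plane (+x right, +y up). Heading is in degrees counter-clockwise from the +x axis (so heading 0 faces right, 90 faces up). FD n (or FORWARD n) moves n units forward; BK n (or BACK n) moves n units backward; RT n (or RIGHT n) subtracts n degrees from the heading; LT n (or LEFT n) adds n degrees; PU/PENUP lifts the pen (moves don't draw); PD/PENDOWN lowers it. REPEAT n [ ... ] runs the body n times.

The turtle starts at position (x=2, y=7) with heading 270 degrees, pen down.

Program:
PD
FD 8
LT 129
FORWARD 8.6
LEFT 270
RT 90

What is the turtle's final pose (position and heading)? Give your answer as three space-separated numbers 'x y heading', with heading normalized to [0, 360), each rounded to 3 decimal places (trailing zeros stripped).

Executing turtle program step by step:
Start: pos=(2,7), heading=270, pen down
PD: pen down
FD 8: (2,7) -> (2,-1) [heading=270, draw]
LT 129: heading 270 -> 39
FD 8.6: (2,-1) -> (8.683,4.412) [heading=39, draw]
LT 270: heading 39 -> 309
RT 90: heading 309 -> 219
Final: pos=(8.683,4.412), heading=219, 2 segment(s) drawn

Answer: 8.683 4.412 219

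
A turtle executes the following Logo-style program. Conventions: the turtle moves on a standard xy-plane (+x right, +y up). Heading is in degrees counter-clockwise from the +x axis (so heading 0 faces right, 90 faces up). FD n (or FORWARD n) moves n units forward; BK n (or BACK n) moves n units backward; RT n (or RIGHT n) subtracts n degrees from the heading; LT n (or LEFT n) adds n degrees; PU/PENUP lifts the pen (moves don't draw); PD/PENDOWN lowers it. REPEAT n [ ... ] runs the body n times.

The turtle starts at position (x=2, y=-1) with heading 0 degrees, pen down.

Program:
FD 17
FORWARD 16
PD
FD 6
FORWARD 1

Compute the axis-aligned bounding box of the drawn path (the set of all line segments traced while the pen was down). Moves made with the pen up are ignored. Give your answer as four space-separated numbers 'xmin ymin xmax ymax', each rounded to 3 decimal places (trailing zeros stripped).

Answer: 2 -1 42 -1

Derivation:
Executing turtle program step by step:
Start: pos=(2,-1), heading=0, pen down
FD 17: (2,-1) -> (19,-1) [heading=0, draw]
FD 16: (19,-1) -> (35,-1) [heading=0, draw]
PD: pen down
FD 6: (35,-1) -> (41,-1) [heading=0, draw]
FD 1: (41,-1) -> (42,-1) [heading=0, draw]
Final: pos=(42,-1), heading=0, 4 segment(s) drawn

Segment endpoints: x in {2, 19, 35, 41, 42}, y in {-1}
xmin=2, ymin=-1, xmax=42, ymax=-1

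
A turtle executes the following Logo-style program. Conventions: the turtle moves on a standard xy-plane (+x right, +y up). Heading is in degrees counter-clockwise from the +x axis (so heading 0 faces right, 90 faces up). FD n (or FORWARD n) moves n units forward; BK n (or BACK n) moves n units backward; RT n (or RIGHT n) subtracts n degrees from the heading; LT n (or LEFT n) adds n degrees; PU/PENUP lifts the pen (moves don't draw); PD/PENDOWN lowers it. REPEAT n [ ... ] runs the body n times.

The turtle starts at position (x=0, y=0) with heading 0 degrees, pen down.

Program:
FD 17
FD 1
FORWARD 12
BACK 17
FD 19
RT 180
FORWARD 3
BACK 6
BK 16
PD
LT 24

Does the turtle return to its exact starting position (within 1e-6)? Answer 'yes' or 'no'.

Answer: no

Derivation:
Executing turtle program step by step:
Start: pos=(0,0), heading=0, pen down
FD 17: (0,0) -> (17,0) [heading=0, draw]
FD 1: (17,0) -> (18,0) [heading=0, draw]
FD 12: (18,0) -> (30,0) [heading=0, draw]
BK 17: (30,0) -> (13,0) [heading=0, draw]
FD 19: (13,0) -> (32,0) [heading=0, draw]
RT 180: heading 0 -> 180
FD 3: (32,0) -> (29,0) [heading=180, draw]
BK 6: (29,0) -> (35,0) [heading=180, draw]
BK 16: (35,0) -> (51,0) [heading=180, draw]
PD: pen down
LT 24: heading 180 -> 204
Final: pos=(51,0), heading=204, 8 segment(s) drawn

Start position: (0, 0)
Final position: (51, 0)
Distance = 51; >= 1e-6 -> NOT closed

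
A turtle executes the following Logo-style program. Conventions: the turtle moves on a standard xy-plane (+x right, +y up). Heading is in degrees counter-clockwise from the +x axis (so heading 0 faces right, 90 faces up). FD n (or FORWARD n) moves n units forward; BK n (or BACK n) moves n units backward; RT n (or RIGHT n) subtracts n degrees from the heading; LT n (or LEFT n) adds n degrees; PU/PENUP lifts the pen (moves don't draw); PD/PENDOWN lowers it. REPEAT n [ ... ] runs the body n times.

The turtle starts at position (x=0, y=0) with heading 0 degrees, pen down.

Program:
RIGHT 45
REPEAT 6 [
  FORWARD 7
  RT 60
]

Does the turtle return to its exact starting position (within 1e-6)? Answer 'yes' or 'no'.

Executing turtle program step by step:
Start: pos=(0,0), heading=0, pen down
RT 45: heading 0 -> 315
REPEAT 6 [
  -- iteration 1/6 --
  FD 7: (0,0) -> (4.95,-4.95) [heading=315, draw]
  RT 60: heading 315 -> 255
  -- iteration 2/6 --
  FD 7: (4.95,-4.95) -> (3.138,-11.711) [heading=255, draw]
  RT 60: heading 255 -> 195
  -- iteration 3/6 --
  FD 7: (3.138,-11.711) -> (-3.623,-13.523) [heading=195, draw]
  RT 60: heading 195 -> 135
  -- iteration 4/6 --
  FD 7: (-3.623,-13.523) -> (-8.573,-8.573) [heading=135, draw]
  RT 60: heading 135 -> 75
  -- iteration 5/6 --
  FD 7: (-8.573,-8.573) -> (-6.761,-1.812) [heading=75, draw]
  RT 60: heading 75 -> 15
  -- iteration 6/6 --
  FD 7: (-6.761,-1.812) -> (0,0) [heading=15, draw]
  RT 60: heading 15 -> 315
]
Final: pos=(0,0), heading=315, 6 segment(s) drawn

Start position: (0, 0)
Final position: (0, 0)
Distance = 0; < 1e-6 -> CLOSED

Answer: yes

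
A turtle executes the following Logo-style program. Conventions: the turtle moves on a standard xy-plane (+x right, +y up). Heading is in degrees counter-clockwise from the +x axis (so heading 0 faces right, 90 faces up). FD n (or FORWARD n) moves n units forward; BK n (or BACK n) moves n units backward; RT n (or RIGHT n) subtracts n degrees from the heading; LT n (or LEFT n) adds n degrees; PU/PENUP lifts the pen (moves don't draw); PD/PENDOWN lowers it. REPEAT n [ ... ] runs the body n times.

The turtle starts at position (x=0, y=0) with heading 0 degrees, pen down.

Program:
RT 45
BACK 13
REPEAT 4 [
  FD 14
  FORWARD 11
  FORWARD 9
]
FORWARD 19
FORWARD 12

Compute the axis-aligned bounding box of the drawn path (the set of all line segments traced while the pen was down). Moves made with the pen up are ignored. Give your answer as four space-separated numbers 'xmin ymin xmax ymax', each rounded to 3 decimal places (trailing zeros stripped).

Executing turtle program step by step:
Start: pos=(0,0), heading=0, pen down
RT 45: heading 0 -> 315
BK 13: (0,0) -> (-9.192,9.192) [heading=315, draw]
REPEAT 4 [
  -- iteration 1/4 --
  FD 14: (-9.192,9.192) -> (0.707,-0.707) [heading=315, draw]
  FD 11: (0.707,-0.707) -> (8.485,-8.485) [heading=315, draw]
  FD 9: (8.485,-8.485) -> (14.849,-14.849) [heading=315, draw]
  -- iteration 2/4 --
  FD 14: (14.849,-14.849) -> (24.749,-24.749) [heading=315, draw]
  FD 11: (24.749,-24.749) -> (32.527,-32.527) [heading=315, draw]
  FD 9: (32.527,-32.527) -> (38.891,-38.891) [heading=315, draw]
  -- iteration 3/4 --
  FD 14: (38.891,-38.891) -> (48.79,-48.79) [heading=315, draw]
  FD 11: (48.79,-48.79) -> (56.569,-56.569) [heading=315, draw]
  FD 9: (56.569,-56.569) -> (62.933,-62.933) [heading=315, draw]
  -- iteration 4/4 --
  FD 14: (62.933,-62.933) -> (72.832,-72.832) [heading=315, draw]
  FD 11: (72.832,-72.832) -> (80.61,-80.61) [heading=315, draw]
  FD 9: (80.61,-80.61) -> (86.974,-86.974) [heading=315, draw]
]
FD 19: (86.974,-86.974) -> (100.409,-100.409) [heading=315, draw]
FD 12: (100.409,-100.409) -> (108.894,-108.894) [heading=315, draw]
Final: pos=(108.894,-108.894), heading=315, 15 segment(s) drawn

Segment endpoints: x in {-9.192, 0, 0.707, 8.485, 14.849, 24.749, 32.527, 38.891, 48.79, 56.569, 62.933, 72.832, 80.61, 86.974, 100.409, 108.894}, y in {-108.894, -100.409, -86.974, -80.61, -72.832, -62.933, -56.569, -48.79, -38.891, -32.527, -24.749, -14.849, -8.485, -0.707, 0, 9.192}
xmin=-9.192, ymin=-108.894, xmax=108.894, ymax=9.192

Answer: -9.192 -108.894 108.894 9.192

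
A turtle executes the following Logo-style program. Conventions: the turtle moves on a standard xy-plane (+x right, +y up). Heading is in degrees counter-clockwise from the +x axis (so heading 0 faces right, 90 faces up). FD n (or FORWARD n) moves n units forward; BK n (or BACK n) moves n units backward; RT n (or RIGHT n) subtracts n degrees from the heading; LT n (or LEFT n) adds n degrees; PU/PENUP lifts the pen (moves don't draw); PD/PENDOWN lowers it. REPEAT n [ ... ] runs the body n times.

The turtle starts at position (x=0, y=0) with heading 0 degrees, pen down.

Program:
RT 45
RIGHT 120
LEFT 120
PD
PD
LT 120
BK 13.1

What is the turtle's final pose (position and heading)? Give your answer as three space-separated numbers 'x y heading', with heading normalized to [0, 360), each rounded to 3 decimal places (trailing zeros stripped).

Answer: -3.391 -12.654 75

Derivation:
Executing turtle program step by step:
Start: pos=(0,0), heading=0, pen down
RT 45: heading 0 -> 315
RT 120: heading 315 -> 195
LT 120: heading 195 -> 315
PD: pen down
PD: pen down
LT 120: heading 315 -> 75
BK 13.1: (0,0) -> (-3.391,-12.654) [heading=75, draw]
Final: pos=(-3.391,-12.654), heading=75, 1 segment(s) drawn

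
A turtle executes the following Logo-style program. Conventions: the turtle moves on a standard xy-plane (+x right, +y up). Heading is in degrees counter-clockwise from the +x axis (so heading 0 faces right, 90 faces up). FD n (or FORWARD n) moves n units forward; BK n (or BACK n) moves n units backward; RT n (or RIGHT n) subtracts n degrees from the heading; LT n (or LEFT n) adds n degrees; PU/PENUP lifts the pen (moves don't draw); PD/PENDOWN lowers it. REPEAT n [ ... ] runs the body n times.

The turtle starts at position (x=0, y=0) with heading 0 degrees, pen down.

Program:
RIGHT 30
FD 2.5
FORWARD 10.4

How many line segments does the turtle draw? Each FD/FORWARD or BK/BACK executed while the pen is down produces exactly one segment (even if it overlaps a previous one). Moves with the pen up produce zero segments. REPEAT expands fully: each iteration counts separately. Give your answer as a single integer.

Executing turtle program step by step:
Start: pos=(0,0), heading=0, pen down
RT 30: heading 0 -> 330
FD 2.5: (0,0) -> (2.165,-1.25) [heading=330, draw]
FD 10.4: (2.165,-1.25) -> (11.172,-6.45) [heading=330, draw]
Final: pos=(11.172,-6.45), heading=330, 2 segment(s) drawn
Segments drawn: 2

Answer: 2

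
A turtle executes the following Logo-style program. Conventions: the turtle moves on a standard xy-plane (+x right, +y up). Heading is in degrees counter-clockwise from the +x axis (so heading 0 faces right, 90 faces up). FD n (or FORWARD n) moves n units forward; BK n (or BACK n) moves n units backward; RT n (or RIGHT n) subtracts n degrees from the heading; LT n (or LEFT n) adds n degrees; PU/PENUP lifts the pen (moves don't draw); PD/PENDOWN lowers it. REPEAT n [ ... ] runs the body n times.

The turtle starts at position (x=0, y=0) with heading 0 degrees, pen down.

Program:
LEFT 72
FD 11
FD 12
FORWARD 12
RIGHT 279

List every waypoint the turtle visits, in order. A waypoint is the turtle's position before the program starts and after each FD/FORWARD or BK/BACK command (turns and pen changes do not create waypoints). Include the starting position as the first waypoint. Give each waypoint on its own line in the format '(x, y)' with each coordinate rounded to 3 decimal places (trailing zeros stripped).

Executing turtle program step by step:
Start: pos=(0,0), heading=0, pen down
LT 72: heading 0 -> 72
FD 11: (0,0) -> (3.399,10.462) [heading=72, draw]
FD 12: (3.399,10.462) -> (7.107,21.874) [heading=72, draw]
FD 12: (7.107,21.874) -> (10.816,33.287) [heading=72, draw]
RT 279: heading 72 -> 153
Final: pos=(10.816,33.287), heading=153, 3 segment(s) drawn
Waypoints (4 total):
(0, 0)
(3.399, 10.462)
(7.107, 21.874)
(10.816, 33.287)

Answer: (0, 0)
(3.399, 10.462)
(7.107, 21.874)
(10.816, 33.287)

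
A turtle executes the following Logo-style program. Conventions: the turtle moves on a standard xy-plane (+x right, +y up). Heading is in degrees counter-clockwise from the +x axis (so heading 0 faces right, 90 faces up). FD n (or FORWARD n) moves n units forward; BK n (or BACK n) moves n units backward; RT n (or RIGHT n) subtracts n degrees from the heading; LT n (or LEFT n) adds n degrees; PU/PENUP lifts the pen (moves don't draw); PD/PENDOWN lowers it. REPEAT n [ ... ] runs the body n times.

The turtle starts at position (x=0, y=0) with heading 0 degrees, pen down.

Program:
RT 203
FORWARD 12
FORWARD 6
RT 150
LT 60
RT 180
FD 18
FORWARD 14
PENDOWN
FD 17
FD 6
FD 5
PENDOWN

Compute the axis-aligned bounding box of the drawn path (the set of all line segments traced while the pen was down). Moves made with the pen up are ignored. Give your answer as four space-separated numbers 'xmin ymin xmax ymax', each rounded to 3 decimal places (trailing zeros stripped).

Executing turtle program step by step:
Start: pos=(0,0), heading=0, pen down
RT 203: heading 0 -> 157
FD 12: (0,0) -> (-11.046,4.689) [heading=157, draw]
FD 6: (-11.046,4.689) -> (-16.569,7.033) [heading=157, draw]
RT 150: heading 157 -> 7
LT 60: heading 7 -> 67
RT 180: heading 67 -> 247
FD 18: (-16.569,7.033) -> (-23.602,-9.536) [heading=247, draw]
FD 14: (-23.602,-9.536) -> (-29.072,-22.423) [heading=247, draw]
PD: pen down
FD 17: (-29.072,-22.423) -> (-35.715,-38.072) [heading=247, draw]
FD 6: (-35.715,-38.072) -> (-38.059,-43.595) [heading=247, draw]
FD 5: (-38.059,-43.595) -> (-40.013,-48.197) [heading=247, draw]
PD: pen down
Final: pos=(-40.013,-48.197), heading=247, 7 segment(s) drawn

Segment endpoints: x in {-40.013, -38.059, -35.715, -29.072, -23.602, -16.569, -11.046, 0}, y in {-48.197, -43.595, -38.072, -22.423, -9.536, 0, 4.689, 7.033}
xmin=-40.013, ymin=-48.197, xmax=0, ymax=7.033

Answer: -40.013 -48.197 0 7.033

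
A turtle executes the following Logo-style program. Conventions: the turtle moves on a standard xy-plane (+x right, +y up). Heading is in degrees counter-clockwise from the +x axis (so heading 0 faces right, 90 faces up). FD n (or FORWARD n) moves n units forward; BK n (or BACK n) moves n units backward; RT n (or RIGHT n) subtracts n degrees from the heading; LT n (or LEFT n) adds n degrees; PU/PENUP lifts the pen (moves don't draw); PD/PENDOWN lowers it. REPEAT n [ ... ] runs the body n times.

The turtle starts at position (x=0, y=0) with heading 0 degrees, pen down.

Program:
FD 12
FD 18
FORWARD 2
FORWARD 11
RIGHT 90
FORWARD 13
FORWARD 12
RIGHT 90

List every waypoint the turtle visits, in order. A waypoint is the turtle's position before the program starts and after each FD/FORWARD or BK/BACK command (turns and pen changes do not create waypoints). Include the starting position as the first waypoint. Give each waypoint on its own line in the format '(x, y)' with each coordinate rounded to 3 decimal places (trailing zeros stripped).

Answer: (0, 0)
(12, 0)
(30, 0)
(32, 0)
(43, 0)
(43, -13)
(43, -25)

Derivation:
Executing turtle program step by step:
Start: pos=(0,0), heading=0, pen down
FD 12: (0,0) -> (12,0) [heading=0, draw]
FD 18: (12,0) -> (30,0) [heading=0, draw]
FD 2: (30,0) -> (32,0) [heading=0, draw]
FD 11: (32,0) -> (43,0) [heading=0, draw]
RT 90: heading 0 -> 270
FD 13: (43,0) -> (43,-13) [heading=270, draw]
FD 12: (43,-13) -> (43,-25) [heading=270, draw]
RT 90: heading 270 -> 180
Final: pos=(43,-25), heading=180, 6 segment(s) drawn
Waypoints (7 total):
(0, 0)
(12, 0)
(30, 0)
(32, 0)
(43, 0)
(43, -13)
(43, -25)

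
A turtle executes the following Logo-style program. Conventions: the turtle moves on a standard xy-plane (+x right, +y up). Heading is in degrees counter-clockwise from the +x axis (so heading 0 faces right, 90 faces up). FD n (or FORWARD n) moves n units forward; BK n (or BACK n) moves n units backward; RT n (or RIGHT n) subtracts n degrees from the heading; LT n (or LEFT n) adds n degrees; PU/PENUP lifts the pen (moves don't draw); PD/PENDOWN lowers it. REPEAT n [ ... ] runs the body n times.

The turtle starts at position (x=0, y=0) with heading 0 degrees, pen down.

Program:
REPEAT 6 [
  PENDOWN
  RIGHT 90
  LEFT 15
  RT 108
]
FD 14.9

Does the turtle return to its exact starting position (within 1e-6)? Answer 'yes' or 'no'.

Answer: no

Derivation:
Executing turtle program step by step:
Start: pos=(0,0), heading=0, pen down
REPEAT 6 [
  -- iteration 1/6 --
  PD: pen down
  RT 90: heading 0 -> 270
  LT 15: heading 270 -> 285
  RT 108: heading 285 -> 177
  -- iteration 2/6 --
  PD: pen down
  RT 90: heading 177 -> 87
  LT 15: heading 87 -> 102
  RT 108: heading 102 -> 354
  -- iteration 3/6 --
  PD: pen down
  RT 90: heading 354 -> 264
  LT 15: heading 264 -> 279
  RT 108: heading 279 -> 171
  -- iteration 4/6 --
  PD: pen down
  RT 90: heading 171 -> 81
  LT 15: heading 81 -> 96
  RT 108: heading 96 -> 348
  -- iteration 5/6 --
  PD: pen down
  RT 90: heading 348 -> 258
  LT 15: heading 258 -> 273
  RT 108: heading 273 -> 165
  -- iteration 6/6 --
  PD: pen down
  RT 90: heading 165 -> 75
  LT 15: heading 75 -> 90
  RT 108: heading 90 -> 342
]
FD 14.9: (0,0) -> (14.171,-4.604) [heading=342, draw]
Final: pos=(14.171,-4.604), heading=342, 1 segment(s) drawn

Start position: (0, 0)
Final position: (14.171, -4.604)
Distance = 14.9; >= 1e-6 -> NOT closed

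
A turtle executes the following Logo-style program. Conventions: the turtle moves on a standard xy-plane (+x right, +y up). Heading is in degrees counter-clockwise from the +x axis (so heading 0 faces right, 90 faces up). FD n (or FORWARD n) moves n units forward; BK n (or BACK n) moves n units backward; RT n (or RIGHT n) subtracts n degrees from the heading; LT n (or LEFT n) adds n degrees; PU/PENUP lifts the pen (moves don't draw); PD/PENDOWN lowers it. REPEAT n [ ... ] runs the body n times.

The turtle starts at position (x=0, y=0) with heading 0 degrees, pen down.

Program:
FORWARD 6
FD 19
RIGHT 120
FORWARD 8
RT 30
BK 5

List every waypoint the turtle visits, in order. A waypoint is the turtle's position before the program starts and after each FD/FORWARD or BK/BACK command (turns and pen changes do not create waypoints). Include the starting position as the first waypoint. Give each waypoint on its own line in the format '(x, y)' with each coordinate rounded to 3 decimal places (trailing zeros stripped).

Answer: (0, 0)
(6, 0)
(25, 0)
(21, -6.928)
(25.33, -4.428)

Derivation:
Executing turtle program step by step:
Start: pos=(0,0), heading=0, pen down
FD 6: (0,0) -> (6,0) [heading=0, draw]
FD 19: (6,0) -> (25,0) [heading=0, draw]
RT 120: heading 0 -> 240
FD 8: (25,0) -> (21,-6.928) [heading=240, draw]
RT 30: heading 240 -> 210
BK 5: (21,-6.928) -> (25.33,-4.428) [heading=210, draw]
Final: pos=(25.33,-4.428), heading=210, 4 segment(s) drawn
Waypoints (5 total):
(0, 0)
(6, 0)
(25, 0)
(21, -6.928)
(25.33, -4.428)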